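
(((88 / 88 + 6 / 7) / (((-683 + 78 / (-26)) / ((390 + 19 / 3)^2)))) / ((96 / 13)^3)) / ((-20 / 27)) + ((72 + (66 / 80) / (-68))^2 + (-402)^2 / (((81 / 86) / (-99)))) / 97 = -694987707922533441139 / 3969942139699200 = -175062.43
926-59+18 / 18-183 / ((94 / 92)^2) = 1530184 / 2209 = 692.70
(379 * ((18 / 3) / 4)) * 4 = 2274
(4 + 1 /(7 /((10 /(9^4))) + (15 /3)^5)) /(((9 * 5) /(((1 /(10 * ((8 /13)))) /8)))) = 222963 /123483200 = 0.00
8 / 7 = 1.14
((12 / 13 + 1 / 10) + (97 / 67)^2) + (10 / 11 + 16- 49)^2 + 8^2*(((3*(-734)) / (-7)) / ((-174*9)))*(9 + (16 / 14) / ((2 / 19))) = 702271944715613 / 903056484330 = 777.66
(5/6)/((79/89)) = 445/474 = 0.94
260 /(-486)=-130 /243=-0.53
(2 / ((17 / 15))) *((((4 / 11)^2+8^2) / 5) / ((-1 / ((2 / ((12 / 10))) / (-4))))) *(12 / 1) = 232800 / 2057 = 113.17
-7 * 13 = -91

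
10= 10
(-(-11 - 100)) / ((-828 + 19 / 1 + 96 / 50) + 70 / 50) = -925 / 6714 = -0.14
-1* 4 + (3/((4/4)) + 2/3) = -1/3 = -0.33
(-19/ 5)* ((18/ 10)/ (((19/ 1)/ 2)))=-18/ 25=-0.72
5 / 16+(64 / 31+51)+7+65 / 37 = 1140279 / 18352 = 62.13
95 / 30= 19 / 6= 3.17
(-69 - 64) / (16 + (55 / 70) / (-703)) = -1308986 / 157461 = -8.31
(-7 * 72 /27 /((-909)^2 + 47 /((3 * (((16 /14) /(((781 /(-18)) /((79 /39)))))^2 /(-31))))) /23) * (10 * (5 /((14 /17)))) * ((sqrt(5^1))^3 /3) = -16296499200 * sqrt(5) /130108718826949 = -0.00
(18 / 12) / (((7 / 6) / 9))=81 / 7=11.57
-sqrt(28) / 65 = -2 * sqrt(7) / 65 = -0.08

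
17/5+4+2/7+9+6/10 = 121/7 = 17.29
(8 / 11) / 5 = 8 / 55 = 0.15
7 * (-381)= -2667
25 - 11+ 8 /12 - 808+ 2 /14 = -16657 /21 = -793.19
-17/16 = -1.06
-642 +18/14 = -4485/7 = -640.71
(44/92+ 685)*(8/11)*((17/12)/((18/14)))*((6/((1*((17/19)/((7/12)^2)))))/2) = 51373511/81972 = 626.72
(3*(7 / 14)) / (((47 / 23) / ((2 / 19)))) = 69 / 893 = 0.08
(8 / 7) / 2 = 0.57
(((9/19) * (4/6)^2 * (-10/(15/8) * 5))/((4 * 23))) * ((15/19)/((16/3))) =-75/8303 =-0.01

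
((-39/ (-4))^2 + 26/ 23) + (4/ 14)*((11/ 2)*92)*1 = 620209/ 2576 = 240.76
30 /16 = 15 /8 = 1.88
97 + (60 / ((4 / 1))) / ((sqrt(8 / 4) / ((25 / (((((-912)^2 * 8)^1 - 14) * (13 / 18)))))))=3375 * sqrt(2) / 86501194 + 97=97.00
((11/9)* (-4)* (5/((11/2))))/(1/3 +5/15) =-6.67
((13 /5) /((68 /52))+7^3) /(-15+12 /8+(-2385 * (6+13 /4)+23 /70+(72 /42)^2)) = -5747504 /367710901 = -0.02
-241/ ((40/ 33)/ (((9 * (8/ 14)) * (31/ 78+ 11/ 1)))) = -3030093/ 260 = -11654.20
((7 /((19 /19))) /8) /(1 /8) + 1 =8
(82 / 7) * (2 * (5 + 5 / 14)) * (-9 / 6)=-9225 / 49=-188.27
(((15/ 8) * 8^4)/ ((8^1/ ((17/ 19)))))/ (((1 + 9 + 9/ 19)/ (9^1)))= 146880/ 199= 738.09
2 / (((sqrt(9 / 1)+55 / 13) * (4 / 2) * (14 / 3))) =39 / 1316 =0.03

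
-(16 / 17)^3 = -4096 / 4913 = -0.83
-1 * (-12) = 12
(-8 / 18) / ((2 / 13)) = -26 / 9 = -2.89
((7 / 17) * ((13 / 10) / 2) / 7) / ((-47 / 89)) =-1157 / 15980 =-0.07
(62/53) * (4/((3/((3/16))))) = 31/106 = 0.29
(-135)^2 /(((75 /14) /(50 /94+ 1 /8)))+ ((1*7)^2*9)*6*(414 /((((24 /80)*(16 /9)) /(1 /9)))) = 43325037 /188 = 230452.32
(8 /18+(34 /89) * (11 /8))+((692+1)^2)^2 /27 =27369173440559 /3204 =8542188963.97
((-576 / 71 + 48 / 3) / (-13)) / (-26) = 280 / 11999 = 0.02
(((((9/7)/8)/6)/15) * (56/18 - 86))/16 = -373/40320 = -0.01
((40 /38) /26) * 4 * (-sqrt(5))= -40 * sqrt(5) /247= -0.36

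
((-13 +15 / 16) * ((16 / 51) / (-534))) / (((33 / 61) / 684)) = 447374 / 49929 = 8.96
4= 4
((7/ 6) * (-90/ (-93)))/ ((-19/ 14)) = -490/ 589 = -0.83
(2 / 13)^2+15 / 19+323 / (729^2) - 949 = -1618039111795 / 1706457051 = -948.19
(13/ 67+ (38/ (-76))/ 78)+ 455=4757621/ 10452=455.19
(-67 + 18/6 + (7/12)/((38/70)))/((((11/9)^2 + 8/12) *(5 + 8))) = -387369/172900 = -2.24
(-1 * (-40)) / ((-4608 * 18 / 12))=-5 / 864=-0.01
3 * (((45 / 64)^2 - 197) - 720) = -11262021 / 4096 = -2749.52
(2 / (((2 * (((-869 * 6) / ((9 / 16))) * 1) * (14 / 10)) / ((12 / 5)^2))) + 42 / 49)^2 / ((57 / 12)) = 2715764769 / 17576372275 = 0.15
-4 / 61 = -0.07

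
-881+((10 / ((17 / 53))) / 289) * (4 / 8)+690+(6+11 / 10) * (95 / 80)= -143471243 / 786080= -182.51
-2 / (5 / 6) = -12 / 5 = -2.40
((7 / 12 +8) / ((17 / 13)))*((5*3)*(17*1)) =6695 / 4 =1673.75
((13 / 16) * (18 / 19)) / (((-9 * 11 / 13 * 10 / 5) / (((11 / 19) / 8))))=-169 / 46208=-0.00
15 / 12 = 5 / 4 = 1.25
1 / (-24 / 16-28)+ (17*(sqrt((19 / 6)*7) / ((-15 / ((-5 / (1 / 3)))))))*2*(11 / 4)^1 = -2 / 59+ 187*sqrt(798) / 12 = 440.18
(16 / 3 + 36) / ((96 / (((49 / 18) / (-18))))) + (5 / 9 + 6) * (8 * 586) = 30732.38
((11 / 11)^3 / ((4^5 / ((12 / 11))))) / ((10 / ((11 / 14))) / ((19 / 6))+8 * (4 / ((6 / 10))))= 171 / 9205760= 0.00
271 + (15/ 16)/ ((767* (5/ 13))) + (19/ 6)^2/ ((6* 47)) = 271.04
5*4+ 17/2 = 28.50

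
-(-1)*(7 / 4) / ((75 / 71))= 497 / 300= 1.66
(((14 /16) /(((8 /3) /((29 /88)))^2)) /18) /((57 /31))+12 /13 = 5426393965 /5876023296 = 0.92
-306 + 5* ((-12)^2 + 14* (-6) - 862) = -4316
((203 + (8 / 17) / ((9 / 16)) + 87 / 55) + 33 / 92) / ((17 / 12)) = 145.25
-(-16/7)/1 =16/7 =2.29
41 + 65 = 106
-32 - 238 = -270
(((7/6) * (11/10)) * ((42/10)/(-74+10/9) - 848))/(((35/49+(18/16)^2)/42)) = -20990172434/909175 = -23087.05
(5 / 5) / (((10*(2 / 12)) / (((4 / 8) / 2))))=3 / 20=0.15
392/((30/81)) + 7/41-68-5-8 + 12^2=229922/205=1121.57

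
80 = 80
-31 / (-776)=31 / 776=0.04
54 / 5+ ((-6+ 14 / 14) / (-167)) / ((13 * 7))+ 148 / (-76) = 12781152 / 1443715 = 8.85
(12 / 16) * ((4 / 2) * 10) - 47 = -32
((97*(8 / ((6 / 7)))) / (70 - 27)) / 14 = 194 / 129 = 1.50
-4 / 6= -2 / 3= -0.67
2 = 2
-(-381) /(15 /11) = 1397 /5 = 279.40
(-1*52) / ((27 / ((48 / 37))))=-832 / 333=-2.50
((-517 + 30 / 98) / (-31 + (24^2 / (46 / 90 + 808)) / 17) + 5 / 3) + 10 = 79817069009 / 2814744387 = 28.36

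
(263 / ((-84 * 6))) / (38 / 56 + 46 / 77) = -2893 / 7074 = -0.41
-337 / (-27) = 337 / 27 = 12.48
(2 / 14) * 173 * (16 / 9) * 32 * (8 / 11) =708608 / 693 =1022.52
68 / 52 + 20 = 277 / 13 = 21.31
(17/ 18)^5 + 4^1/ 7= 17497271/ 13226976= 1.32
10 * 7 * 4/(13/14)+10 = 4050/13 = 311.54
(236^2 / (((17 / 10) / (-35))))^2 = 1314880418546.71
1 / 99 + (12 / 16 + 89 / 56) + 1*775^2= 3329878025 / 5544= 600627.35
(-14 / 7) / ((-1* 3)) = 2 / 3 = 0.67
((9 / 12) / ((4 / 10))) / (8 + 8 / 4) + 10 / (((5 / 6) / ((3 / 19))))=633 / 304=2.08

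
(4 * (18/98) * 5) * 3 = 540/49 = 11.02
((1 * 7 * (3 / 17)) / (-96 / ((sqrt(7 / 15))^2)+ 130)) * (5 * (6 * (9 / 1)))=-3969 / 901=-4.41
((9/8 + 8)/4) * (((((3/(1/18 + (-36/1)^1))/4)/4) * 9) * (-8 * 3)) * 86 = 2288331/10352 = 221.05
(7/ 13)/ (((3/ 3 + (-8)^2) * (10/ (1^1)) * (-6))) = -7/ 50700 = -0.00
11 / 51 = 0.22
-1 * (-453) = 453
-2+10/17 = -24/17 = -1.41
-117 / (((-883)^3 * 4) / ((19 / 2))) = 2223 / 5507723096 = 0.00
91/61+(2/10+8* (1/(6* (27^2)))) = 1129712/667035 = 1.69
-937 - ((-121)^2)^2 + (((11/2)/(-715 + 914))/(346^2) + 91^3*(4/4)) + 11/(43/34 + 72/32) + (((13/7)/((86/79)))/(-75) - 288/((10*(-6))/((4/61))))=-3349690698576690811713317/15681614181605400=-213606243.58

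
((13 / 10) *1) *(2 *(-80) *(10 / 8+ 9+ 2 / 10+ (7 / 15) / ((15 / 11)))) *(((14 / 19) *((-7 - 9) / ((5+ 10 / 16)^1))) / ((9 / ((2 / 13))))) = 139245568 / 1731375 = 80.42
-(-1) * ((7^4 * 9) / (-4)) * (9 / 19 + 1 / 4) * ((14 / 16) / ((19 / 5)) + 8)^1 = -32176.40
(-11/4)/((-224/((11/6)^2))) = 1331/32256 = 0.04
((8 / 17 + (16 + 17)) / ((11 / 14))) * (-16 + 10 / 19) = -2342004 / 3553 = -659.16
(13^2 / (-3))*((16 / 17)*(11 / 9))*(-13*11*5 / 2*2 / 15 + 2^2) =3896464 / 1377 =2829.68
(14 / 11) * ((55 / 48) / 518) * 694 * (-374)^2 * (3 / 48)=60671215 / 3552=17080.86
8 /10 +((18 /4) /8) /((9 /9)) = 109 /80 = 1.36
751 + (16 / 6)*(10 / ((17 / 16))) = 39581 / 51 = 776.10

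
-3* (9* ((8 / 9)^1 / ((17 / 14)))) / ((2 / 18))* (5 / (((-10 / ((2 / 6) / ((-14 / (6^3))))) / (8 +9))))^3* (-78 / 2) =28396427904 / 49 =579518936.82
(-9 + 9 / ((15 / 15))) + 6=6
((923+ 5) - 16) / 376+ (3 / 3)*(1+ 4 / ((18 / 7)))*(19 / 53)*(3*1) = 38665 / 7473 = 5.17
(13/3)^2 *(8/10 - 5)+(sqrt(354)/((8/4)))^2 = 289/30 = 9.63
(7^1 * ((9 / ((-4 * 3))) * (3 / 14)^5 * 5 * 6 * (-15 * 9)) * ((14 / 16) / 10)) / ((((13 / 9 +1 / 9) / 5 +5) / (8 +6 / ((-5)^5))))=6641418177 / 5246528000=1.27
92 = 92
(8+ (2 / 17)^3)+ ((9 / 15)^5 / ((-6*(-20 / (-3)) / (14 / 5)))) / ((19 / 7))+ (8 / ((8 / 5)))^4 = 18465192438409 / 29170937500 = 633.00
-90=-90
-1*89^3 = -704969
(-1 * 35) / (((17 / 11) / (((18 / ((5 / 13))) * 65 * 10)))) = -11711700 / 17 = -688923.53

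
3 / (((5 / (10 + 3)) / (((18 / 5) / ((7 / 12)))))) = 8424 / 175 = 48.14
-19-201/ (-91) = -1528/ 91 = -16.79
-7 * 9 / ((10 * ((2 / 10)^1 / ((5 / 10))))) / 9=-7 / 4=-1.75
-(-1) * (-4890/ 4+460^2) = 420755/ 2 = 210377.50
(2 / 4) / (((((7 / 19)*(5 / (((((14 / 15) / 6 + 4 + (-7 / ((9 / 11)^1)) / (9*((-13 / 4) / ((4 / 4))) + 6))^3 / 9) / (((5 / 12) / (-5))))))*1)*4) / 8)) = -515625347685316 / 7696188320625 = -67.00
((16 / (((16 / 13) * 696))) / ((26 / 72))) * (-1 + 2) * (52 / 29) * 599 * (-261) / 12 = -70083 / 58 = -1208.33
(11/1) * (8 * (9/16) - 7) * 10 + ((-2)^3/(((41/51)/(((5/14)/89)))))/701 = -4924052845/17905643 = -275.00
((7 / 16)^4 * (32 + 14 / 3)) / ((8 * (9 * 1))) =132055 / 7077888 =0.02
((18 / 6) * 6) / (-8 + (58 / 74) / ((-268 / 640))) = -22311 / 12236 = -1.82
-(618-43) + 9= -566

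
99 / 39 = 33 / 13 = 2.54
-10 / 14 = -5 / 7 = -0.71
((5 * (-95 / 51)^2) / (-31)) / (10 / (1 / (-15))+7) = 45125 / 11530233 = 0.00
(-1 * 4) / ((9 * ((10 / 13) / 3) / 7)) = -12.13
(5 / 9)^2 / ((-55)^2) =1 / 9801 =0.00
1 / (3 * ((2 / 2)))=0.33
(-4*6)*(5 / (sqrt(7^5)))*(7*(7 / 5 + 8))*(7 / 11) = -1128*sqrt(7) / 77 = -38.76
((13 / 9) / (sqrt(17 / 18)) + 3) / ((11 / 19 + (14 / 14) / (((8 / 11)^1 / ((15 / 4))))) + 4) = 7904 * sqrt(34) / 301869 + 608 / 1973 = 0.46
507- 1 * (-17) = 524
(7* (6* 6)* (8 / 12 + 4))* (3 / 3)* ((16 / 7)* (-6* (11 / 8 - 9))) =122976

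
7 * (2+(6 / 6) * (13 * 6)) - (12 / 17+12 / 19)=180448 / 323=558.66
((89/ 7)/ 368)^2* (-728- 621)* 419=-4477194751/ 6635776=-674.71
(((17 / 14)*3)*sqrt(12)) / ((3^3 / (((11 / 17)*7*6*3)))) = 22*sqrt(3) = 38.11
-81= -81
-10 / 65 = -2 / 13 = -0.15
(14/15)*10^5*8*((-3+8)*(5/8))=7000000/3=2333333.33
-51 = -51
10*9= 90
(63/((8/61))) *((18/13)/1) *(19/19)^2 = 34587/52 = 665.13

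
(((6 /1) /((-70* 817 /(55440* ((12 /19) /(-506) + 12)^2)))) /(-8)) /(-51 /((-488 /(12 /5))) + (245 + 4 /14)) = 767082403296720 /1799374707479723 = 0.43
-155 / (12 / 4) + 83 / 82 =-50.65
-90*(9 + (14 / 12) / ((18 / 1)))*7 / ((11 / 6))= -3115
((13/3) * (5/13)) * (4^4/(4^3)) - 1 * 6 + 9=29/3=9.67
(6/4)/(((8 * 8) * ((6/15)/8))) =15/32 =0.47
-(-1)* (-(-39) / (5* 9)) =13 / 15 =0.87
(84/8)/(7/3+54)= 63/338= 0.19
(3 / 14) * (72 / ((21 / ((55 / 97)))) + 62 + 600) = 676227 / 4753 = 142.27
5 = 5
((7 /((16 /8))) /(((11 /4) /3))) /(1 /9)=378 /11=34.36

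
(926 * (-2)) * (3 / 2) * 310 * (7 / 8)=-1507065 / 2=-753532.50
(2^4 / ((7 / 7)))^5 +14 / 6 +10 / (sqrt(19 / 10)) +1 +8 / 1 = 10 * sqrt(190) / 19 +3145762 / 3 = 1048594.59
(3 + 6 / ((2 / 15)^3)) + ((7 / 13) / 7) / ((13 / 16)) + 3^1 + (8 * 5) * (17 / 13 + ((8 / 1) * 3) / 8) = 1831725 / 676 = 2709.65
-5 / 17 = -0.29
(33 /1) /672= 11 /224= 0.05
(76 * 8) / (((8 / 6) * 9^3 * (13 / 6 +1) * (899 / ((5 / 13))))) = 80 / 946647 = 0.00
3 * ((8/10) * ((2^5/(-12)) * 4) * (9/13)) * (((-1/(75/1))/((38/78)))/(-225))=-128/59375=-0.00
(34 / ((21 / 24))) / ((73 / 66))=17952 / 511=35.13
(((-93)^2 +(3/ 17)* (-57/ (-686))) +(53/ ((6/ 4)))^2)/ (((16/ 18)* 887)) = 1038817513/ 82753552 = 12.55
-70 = -70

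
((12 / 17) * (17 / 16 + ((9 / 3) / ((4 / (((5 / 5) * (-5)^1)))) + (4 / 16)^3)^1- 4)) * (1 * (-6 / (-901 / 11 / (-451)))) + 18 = 21270771 / 122536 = 173.59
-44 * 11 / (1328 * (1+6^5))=-11 / 234724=-0.00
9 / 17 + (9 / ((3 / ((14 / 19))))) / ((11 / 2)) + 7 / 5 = 41416 / 17765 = 2.33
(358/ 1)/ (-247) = -358/ 247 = -1.45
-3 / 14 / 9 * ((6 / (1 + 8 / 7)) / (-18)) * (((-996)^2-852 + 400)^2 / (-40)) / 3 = -61449947881 / 2025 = -30345653.27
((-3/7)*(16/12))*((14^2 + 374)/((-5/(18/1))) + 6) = 8184/7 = 1169.14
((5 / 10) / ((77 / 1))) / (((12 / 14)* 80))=1 / 10560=0.00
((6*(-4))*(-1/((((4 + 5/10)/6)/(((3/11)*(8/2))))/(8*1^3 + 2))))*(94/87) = 120320/319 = 377.18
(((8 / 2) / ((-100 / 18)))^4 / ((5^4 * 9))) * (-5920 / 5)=-13810176 / 244140625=-0.06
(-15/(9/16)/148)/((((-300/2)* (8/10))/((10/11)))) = 5/3663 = 0.00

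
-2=-2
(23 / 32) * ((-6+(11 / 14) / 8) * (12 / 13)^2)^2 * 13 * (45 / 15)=708.86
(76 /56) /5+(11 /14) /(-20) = 13 /56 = 0.23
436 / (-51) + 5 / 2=-617 / 102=-6.05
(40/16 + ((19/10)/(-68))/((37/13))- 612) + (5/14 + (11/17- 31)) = -112629729/176120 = -639.51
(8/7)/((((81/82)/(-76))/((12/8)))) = -24928/189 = -131.89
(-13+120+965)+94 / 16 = 1077.88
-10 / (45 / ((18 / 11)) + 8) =-20 / 71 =-0.28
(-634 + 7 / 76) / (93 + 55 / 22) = -48177 / 7258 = -6.64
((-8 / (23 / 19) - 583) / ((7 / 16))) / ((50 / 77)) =-1193368 / 575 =-2075.42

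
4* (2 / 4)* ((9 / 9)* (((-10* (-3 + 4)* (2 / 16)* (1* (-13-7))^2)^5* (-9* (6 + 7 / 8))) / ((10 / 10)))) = 3867187500000000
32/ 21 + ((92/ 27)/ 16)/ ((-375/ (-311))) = 482071/ 283500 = 1.70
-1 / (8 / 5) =-5 / 8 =-0.62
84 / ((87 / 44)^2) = 54208 / 2523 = 21.49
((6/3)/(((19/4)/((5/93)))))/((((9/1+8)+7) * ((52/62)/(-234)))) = -5/19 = -0.26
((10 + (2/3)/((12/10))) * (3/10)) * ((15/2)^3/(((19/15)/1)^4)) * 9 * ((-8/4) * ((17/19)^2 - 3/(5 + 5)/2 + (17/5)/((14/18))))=-26019593296875/554646176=-46912.06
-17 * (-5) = 85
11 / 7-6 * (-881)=37013 / 7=5287.57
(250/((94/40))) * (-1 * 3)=-15000/47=-319.15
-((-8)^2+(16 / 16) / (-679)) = -43455 / 679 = -64.00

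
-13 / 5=-2.60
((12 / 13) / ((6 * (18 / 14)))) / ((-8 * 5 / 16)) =-28 / 585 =-0.05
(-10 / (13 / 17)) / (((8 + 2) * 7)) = -17 / 91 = -0.19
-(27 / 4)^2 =-729 / 16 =-45.56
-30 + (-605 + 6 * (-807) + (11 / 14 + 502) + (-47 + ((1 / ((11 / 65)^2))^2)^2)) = 4445958594211093 / 3001024334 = 1481480.35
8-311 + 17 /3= -892 /3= -297.33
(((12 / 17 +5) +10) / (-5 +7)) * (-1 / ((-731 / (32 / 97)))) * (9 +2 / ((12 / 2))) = 39872 / 1205419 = 0.03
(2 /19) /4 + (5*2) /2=191 /38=5.03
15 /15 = 1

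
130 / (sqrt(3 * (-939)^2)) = 130 * sqrt(3) / 2817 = 0.08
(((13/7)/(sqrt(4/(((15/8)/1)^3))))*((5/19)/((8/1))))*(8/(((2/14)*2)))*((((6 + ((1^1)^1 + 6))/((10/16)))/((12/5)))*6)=12675*sqrt(30)/608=114.18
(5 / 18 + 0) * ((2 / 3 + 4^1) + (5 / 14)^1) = 1055 / 756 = 1.40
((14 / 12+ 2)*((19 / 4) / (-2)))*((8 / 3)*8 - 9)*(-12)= 13357 / 12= 1113.08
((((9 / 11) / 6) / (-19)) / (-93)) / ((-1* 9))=-1 / 116622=-0.00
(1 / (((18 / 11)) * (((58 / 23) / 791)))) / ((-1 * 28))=-28589 / 4176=-6.85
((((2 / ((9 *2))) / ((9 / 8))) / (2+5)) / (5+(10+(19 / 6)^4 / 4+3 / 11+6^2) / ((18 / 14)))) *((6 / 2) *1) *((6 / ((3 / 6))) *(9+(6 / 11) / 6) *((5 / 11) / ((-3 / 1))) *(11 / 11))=-27648000 / 2392496953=-0.01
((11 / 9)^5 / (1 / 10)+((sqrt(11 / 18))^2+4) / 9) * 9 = 3281527 / 13122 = 250.08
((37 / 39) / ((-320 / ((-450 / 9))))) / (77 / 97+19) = 0.01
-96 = -96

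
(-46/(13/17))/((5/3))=-2346/65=-36.09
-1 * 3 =-3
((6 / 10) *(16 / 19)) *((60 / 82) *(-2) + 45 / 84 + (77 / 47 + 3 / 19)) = 10684164 / 24347645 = 0.44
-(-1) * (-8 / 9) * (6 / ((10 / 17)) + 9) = -256 / 15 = -17.07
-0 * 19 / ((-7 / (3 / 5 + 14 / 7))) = 0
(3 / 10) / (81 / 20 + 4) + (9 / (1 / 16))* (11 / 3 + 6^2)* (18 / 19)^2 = 297962934 / 58121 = 5126.60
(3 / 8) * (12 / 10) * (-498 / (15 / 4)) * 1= -1494 / 25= -59.76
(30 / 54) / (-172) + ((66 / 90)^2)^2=2490127 / 8707500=0.29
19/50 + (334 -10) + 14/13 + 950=829047/650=1275.46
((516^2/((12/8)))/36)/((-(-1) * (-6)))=-7396/9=-821.78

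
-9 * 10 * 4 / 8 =-45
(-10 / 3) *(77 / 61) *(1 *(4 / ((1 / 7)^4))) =-7395080 / 183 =-40410.27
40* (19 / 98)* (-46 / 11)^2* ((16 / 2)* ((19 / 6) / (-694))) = -30555040 / 6172089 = -4.95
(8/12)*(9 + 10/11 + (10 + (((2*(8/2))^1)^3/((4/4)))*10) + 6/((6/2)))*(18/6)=113122/11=10283.82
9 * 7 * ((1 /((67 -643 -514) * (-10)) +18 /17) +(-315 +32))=-3291352029 /185300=-17762.29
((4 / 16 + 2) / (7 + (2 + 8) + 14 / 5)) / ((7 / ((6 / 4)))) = 15 / 616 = 0.02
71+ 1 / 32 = 2273 / 32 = 71.03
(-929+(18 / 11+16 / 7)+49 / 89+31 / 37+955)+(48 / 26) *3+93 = 428020149 / 3296293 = 129.85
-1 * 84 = -84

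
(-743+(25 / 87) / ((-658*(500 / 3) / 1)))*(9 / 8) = -2552026689 / 3053120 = -835.88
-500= -500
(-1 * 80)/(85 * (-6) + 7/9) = 720/4583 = 0.16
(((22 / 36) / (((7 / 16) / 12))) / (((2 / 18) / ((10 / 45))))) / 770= 32 / 735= 0.04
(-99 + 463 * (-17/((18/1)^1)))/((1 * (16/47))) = -453691/288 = -1575.32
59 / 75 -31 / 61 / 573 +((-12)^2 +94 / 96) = 2037968869 / 13981200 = 145.76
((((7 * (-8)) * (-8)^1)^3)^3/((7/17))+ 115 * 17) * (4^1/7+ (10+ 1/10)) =1318783816859083325484452001/70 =18839768812272618935492170.00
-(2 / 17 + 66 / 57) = -412 / 323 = -1.28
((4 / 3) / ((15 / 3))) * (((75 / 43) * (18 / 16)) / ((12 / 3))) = 45 / 344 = 0.13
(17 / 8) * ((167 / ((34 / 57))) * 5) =47595 / 16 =2974.69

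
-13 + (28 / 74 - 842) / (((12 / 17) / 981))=-1169656.65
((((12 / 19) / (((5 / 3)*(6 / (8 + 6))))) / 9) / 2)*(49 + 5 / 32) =11011 / 4560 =2.41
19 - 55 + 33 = -3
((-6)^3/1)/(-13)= 216/13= 16.62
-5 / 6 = -0.83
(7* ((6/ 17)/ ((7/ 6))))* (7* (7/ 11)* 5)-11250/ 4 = -1034235/ 374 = -2765.33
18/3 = 6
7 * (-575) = -4025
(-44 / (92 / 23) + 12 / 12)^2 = 100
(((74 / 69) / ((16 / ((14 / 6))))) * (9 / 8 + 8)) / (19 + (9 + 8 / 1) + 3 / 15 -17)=94535 / 1271808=0.07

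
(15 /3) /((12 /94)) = 39.17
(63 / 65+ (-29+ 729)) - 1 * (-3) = 45758 / 65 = 703.97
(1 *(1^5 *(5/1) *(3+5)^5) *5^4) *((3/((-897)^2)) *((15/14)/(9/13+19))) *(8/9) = 8000000/433251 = 18.47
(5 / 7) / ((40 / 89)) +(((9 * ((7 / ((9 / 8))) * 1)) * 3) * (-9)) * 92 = -7789735 / 56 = -139102.41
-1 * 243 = -243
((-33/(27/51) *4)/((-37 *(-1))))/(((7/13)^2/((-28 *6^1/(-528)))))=-5746/777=-7.40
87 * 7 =609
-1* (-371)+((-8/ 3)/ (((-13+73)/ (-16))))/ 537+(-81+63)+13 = 366.00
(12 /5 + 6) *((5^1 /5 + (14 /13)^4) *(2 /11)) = 5626068 /1570855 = 3.58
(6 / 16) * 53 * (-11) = -1749 / 8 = -218.62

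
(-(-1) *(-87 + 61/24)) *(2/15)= -2027/180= -11.26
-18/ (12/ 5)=-15/ 2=-7.50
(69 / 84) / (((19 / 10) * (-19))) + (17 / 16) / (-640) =-631759 / 25876480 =-0.02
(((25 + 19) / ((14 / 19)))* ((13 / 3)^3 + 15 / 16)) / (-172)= -7431413 / 260064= -28.58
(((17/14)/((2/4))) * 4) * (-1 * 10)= -680/7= -97.14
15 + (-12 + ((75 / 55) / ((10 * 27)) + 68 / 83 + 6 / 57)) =3.93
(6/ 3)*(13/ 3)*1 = 26/ 3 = 8.67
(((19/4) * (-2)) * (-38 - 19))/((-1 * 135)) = -361/90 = -4.01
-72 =-72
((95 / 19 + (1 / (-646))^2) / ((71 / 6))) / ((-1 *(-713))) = 6259743 / 10562893934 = 0.00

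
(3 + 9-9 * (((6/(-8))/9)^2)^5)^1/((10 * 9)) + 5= 3178424696831/619173642240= 5.13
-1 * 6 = -6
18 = 18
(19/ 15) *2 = 38/ 15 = 2.53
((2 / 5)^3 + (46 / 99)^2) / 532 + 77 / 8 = 12547190941 / 1303533000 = 9.63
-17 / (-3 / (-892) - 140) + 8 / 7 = 1105164 / 874139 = 1.26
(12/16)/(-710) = -3/2840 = -0.00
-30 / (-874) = 15 / 437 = 0.03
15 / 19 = 0.79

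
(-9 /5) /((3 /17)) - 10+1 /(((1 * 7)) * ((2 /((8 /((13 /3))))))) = -9131 /455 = -20.07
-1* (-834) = 834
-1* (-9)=9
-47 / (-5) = 47 / 5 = 9.40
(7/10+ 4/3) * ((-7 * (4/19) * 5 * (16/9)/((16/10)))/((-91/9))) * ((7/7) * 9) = 3660/247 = 14.82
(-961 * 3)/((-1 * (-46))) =-2883/46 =-62.67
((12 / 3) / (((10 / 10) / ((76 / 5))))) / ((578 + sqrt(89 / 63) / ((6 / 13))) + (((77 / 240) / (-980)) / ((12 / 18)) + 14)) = 1462870834145280 / 14243460982384201-254951424000 * sqrt(623) / 14243460982384201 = 0.10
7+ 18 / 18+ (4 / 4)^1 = 9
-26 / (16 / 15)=-195 / 8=-24.38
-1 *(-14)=14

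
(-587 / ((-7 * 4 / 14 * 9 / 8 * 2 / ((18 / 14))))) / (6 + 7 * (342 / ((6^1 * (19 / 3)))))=1174 / 483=2.43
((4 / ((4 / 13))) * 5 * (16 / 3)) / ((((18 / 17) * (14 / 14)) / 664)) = 5869760 / 27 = 217398.52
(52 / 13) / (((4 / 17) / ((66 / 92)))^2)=314721 / 8464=37.18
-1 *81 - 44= -125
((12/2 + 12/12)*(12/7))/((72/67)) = 67/6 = 11.17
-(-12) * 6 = 72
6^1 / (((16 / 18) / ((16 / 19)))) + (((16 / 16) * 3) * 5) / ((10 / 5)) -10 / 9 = 4129 / 342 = 12.07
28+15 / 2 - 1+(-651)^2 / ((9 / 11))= 1036027 / 2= 518013.50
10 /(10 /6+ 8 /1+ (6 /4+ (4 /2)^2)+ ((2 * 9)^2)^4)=60 /66119763547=0.00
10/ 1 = 10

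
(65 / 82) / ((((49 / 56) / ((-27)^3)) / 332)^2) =88822314837434880 / 2009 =44212202507433.99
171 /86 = 1.99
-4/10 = -2/5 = -0.40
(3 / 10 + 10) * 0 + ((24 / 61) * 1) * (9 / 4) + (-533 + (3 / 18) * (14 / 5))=-486458 / 915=-531.65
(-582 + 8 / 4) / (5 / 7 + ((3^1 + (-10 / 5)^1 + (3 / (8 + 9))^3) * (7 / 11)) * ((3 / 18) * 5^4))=-131648748 / 15290879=-8.61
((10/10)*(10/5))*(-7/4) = -3.50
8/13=0.62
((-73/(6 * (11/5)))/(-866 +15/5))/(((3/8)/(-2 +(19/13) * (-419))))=-11661020/1110681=-10.50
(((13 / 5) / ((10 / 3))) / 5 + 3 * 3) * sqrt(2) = 2289 * sqrt(2) / 250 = 12.95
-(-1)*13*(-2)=-26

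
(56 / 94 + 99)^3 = 102568953241 / 103823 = 987921.30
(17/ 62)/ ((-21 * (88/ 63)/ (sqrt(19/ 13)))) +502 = 501.99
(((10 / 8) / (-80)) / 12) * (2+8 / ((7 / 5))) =-9 / 896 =-0.01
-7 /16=-0.44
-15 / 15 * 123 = -123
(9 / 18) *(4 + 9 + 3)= 8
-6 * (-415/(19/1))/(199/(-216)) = -537840/3781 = -142.25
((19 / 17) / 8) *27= 513 / 136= 3.77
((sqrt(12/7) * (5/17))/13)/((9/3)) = 10 * sqrt(21)/4641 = 0.01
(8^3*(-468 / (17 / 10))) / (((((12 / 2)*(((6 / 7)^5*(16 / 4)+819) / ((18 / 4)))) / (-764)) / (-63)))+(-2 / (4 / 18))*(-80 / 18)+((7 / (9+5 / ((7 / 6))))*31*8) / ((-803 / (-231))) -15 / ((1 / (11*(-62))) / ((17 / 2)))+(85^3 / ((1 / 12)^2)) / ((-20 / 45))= -390143292881391261 / 1902320213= -205088128.81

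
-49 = -49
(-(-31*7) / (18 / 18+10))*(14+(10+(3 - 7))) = 4340 / 11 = 394.55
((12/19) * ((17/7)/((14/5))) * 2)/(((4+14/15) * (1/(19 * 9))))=68850/1813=37.98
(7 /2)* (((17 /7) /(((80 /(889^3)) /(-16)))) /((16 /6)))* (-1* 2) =35832363819 /40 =895809095.48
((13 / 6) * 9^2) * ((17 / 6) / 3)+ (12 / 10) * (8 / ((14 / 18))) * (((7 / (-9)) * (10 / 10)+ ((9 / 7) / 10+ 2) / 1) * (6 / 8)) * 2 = 934719 / 4900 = 190.76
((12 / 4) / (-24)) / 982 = -1 / 7856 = -0.00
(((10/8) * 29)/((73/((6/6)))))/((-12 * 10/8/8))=-58/219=-0.26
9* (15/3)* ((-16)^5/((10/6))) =-28311552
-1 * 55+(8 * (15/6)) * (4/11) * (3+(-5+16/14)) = -4715/77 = -61.23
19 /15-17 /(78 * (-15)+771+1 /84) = 131641 /100545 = 1.31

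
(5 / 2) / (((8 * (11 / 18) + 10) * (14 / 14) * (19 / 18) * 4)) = 405 / 10184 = 0.04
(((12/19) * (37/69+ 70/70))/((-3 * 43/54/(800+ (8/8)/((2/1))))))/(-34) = 3054708/319447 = 9.56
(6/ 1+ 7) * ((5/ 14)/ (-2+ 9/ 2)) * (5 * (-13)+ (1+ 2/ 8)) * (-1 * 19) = 62985/ 28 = 2249.46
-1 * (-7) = 7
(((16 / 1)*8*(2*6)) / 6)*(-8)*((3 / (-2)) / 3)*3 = 3072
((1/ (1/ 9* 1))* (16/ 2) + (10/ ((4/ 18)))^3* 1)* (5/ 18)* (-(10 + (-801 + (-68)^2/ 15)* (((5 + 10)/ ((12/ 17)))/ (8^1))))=6317266855/ 192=32902431.54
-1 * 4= -4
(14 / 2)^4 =2401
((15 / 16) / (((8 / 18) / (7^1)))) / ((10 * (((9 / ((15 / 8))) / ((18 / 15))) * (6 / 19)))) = 1197 / 1024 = 1.17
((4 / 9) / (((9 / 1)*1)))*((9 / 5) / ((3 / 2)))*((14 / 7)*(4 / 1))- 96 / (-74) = 8848 / 4995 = 1.77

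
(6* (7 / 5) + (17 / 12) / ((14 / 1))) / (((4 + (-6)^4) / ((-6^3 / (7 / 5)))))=-64269 / 63700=-1.01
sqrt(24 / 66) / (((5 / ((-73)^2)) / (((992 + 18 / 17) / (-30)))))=-89964178* sqrt(11) / 14025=-21274.68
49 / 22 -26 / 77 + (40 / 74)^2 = 459979 / 210826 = 2.18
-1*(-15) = 15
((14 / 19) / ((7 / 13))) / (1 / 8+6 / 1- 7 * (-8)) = 208 / 9443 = 0.02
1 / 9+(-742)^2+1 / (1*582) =961284941 / 1746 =550564.11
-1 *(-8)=8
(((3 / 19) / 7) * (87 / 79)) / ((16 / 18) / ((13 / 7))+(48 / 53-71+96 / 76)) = -1618461 / 4453435637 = -0.00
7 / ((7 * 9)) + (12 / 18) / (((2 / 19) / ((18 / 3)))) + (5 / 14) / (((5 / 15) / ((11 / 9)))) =4967 / 126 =39.42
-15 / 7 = -2.14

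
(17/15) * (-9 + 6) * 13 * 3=-663/5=-132.60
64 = 64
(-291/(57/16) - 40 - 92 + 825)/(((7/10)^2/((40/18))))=23230000/8379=2772.41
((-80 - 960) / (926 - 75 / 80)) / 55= -3328 / 162811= -0.02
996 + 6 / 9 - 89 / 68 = 203053 / 204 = 995.36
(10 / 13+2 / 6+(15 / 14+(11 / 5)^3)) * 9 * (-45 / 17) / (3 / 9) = -70883181 / 77350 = -916.40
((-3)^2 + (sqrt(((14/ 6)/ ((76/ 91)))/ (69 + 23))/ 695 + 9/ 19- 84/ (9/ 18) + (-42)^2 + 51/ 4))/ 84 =19.26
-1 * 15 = -15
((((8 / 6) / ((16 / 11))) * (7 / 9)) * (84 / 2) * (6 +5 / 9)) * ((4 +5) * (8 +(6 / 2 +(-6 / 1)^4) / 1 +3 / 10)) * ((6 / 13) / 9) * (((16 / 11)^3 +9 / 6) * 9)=92104082791 / 18876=4879427.99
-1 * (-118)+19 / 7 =845 / 7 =120.71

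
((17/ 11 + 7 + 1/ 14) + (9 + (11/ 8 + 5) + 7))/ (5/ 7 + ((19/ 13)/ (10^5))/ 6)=18613725000/ 429001463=43.39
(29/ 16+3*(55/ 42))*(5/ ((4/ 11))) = 78.94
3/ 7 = 0.43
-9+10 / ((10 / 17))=8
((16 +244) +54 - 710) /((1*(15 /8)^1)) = -1056 /5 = -211.20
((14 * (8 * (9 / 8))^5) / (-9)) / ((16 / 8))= -45927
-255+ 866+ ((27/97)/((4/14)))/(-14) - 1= 236653/388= 609.93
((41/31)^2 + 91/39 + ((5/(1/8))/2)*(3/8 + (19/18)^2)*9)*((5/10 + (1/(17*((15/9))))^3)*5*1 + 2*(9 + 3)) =6128885320931/849850740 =7211.72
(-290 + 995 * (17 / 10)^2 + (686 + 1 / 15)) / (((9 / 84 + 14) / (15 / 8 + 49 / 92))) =608716997 / 1090200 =558.35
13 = 13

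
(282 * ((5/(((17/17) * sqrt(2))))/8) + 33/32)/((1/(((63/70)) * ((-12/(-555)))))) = 2.45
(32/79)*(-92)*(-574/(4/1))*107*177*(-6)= -48006274176/79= -607674356.66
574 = 574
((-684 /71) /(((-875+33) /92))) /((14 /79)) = 1242828 /209237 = 5.94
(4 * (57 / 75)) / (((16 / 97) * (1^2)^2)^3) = 17340787 / 25600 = 677.37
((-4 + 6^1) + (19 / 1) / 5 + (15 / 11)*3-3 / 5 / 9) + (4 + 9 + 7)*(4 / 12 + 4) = 96.49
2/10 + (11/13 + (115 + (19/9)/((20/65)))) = 287603/2340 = 122.91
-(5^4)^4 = -152587890625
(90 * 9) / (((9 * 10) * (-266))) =-0.03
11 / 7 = 1.57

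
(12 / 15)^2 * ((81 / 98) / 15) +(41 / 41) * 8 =8.04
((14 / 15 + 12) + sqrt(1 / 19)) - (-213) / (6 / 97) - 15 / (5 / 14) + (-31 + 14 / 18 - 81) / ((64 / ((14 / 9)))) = sqrt(19) / 19 + 44216021 / 12960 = 3411.96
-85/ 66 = -1.29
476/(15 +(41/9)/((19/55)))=20349/1205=16.89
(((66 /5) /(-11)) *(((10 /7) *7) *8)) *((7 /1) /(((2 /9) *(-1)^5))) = 3024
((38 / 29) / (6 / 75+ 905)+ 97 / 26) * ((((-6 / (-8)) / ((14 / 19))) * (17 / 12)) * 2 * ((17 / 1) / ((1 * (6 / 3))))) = 20566847673 / 224800576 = 91.49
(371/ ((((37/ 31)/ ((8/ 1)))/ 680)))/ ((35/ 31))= 55415104/ 37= 1497705.51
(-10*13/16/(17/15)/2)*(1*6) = -2925/136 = -21.51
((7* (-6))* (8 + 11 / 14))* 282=-104058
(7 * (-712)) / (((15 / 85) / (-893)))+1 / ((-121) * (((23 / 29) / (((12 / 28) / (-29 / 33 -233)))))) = 1034193370168895 / 41005734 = 25220701.33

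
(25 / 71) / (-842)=-25 / 59782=-0.00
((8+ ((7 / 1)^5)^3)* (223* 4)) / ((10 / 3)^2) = 9528355950471657 / 25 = 381134238018866.28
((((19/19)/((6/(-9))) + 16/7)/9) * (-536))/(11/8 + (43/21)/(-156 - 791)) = -22334048/655239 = -34.09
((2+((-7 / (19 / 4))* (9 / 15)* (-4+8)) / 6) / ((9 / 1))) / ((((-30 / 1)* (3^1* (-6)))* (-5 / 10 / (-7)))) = 469 / 115425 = 0.00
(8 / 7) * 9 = 72 / 7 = 10.29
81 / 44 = 1.84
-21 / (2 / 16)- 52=-220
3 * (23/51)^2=529/867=0.61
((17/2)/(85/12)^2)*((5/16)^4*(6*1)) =675/69632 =0.01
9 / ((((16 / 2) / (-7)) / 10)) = -315 / 4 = -78.75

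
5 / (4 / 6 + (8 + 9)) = 15 / 53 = 0.28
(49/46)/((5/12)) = 294/115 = 2.56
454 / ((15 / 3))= 454 / 5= 90.80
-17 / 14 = -1.21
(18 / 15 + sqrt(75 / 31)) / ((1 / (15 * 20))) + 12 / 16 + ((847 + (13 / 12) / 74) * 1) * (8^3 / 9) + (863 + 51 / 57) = 1500 * sqrt(93) / 31 + 3751432663 / 75924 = 49876.99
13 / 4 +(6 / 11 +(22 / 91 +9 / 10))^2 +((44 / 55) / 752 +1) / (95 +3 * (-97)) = 114750852903 / 18837618800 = 6.09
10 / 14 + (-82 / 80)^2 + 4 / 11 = 262237 / 123200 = 2.13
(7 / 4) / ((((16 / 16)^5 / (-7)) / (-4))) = 49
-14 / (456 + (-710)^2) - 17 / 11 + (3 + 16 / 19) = 121091977 / 52726102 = 2.30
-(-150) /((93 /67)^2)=224450 /2883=77.85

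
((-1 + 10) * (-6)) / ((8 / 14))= -189 / 2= -94.50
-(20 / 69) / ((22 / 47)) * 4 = -1880 / 759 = -2.48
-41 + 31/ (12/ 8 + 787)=-64595/ 1577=-40.96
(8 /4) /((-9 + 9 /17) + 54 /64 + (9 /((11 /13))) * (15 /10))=11968 /49833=0.24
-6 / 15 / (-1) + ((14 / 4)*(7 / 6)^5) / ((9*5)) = 79517 / 139968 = 0.57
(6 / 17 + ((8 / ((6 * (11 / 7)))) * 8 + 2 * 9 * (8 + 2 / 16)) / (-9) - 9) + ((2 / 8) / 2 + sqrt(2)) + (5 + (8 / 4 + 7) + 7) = -182825 / 40392 + sqrt(2) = -3.11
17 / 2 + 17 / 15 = 289 / 30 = 9.63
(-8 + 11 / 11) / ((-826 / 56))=28 / 59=0.47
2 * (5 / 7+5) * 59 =4720 / 7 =674.29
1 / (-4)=-1 / 4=-0.25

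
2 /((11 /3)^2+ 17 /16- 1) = 288 /1945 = 0.15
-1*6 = -6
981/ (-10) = -981/ 10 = -98.10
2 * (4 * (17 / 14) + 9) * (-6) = -1164 / 7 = -166.29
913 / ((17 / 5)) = 4565 / 17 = 268.53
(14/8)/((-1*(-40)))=7/160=0.04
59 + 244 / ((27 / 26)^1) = 7937 / 27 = 293.96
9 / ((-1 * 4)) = -2.25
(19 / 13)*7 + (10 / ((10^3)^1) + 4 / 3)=11.57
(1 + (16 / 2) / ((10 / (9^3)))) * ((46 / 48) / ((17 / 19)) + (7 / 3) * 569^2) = 300104425063 / 680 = 441330036.86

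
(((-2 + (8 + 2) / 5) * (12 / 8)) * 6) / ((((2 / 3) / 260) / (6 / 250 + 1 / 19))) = 0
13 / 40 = 0.32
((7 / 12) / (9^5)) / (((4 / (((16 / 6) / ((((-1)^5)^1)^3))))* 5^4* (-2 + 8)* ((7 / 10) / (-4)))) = 2 / 199290375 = 0.00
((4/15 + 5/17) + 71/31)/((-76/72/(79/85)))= -10683012/4255525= -2.51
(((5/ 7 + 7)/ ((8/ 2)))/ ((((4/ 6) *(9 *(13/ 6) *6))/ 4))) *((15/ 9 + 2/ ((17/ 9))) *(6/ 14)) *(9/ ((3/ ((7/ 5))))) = 3753/ 7735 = 0.49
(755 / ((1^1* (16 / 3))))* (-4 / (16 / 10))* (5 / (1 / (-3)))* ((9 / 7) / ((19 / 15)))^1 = 22933125 / 4256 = 5388.42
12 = 12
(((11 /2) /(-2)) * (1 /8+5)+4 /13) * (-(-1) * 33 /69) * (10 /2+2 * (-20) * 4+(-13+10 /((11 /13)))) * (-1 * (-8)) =4926365 /598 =8238.07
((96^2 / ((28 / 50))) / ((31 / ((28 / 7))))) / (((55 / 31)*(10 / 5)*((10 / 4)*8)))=2304 / 77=29.92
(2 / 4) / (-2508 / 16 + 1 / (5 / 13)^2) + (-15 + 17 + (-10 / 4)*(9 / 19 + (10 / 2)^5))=-2226182528 / 284981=-7811.69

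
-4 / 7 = -0.57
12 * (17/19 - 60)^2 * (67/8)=253486929/722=351089.93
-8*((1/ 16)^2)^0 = -8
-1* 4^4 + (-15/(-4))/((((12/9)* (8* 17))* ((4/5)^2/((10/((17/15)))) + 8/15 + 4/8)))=-1154971241/4511936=-255.98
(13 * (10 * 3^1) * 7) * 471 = 1285830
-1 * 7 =-7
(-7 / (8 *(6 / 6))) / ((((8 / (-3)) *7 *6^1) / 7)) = 7 / 128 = 0.05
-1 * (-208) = 208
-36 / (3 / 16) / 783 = -64 / 261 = -0.25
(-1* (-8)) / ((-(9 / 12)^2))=-128 / 9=-14.22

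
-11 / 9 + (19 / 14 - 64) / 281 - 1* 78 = -2812835 / 35406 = -79.45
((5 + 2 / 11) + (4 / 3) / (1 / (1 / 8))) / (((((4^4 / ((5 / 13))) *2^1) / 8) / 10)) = 0.32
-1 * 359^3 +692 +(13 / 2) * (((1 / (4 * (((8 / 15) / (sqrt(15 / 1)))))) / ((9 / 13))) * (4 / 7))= -46267587 +845 * sqrt(15) / 336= -46267577.26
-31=-31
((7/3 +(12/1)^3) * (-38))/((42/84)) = -394516/3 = -131505.33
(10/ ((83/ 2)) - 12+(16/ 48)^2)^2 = 75707401/ 558009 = 135.67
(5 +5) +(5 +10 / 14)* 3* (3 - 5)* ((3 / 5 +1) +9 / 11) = -802 / 11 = -72.91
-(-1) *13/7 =13/7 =1.86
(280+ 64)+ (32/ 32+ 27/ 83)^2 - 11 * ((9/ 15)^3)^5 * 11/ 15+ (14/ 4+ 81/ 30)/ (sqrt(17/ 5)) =31 * sqrt(85)/ 85+ 363447551151251139/ 1051177978515625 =349.12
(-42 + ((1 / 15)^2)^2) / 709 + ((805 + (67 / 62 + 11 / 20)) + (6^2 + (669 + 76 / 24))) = 6741716693749 / 4450747500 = 1514.74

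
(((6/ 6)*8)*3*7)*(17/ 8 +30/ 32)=1029/ 2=514.50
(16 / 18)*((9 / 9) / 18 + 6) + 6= 922 / 81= 11.38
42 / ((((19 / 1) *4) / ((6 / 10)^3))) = 567 / 4750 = 0.12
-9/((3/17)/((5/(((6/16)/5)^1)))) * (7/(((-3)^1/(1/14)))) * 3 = 1700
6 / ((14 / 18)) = 54 / 7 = 7.71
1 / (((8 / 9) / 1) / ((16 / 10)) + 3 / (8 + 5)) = 117 / 92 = 1.27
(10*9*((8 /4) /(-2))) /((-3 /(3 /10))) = 9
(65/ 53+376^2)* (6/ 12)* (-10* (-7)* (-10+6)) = -1049019020/ 53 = -19792811.70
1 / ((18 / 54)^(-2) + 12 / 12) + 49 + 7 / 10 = 249 / 5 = 49.80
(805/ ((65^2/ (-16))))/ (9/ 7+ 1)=-1127/ 845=-1.33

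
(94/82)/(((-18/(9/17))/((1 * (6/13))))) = -141/9061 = -0.02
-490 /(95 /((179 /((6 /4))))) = -35084 /57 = -615.51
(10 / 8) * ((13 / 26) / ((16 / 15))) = 75 / 128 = 0.59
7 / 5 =1.40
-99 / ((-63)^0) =-99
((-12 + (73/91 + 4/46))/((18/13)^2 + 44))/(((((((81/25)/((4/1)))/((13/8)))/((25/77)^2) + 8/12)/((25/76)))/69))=-2763348046875/2714571862016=-1.02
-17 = -17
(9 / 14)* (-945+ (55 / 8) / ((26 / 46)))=-873135 / 1456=-599.68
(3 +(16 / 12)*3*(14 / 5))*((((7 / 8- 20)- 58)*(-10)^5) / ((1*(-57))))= -109517500 / 57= -1921359.65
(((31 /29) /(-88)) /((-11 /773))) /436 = 23963 /12239392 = 0.00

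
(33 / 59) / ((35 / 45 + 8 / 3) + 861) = 297 / 459020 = 0.00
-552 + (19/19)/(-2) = -1105/2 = -552.50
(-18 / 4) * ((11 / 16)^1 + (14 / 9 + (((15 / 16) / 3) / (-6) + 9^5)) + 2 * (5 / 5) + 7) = -17009335 / 64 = -265770.86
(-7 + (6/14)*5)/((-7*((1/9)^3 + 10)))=24786/357259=0.07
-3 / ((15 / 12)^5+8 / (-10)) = -5120 / 3843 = -1.33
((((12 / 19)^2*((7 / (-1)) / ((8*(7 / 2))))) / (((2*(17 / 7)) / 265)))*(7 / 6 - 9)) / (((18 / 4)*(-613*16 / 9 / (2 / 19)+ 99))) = -104622 / 113270609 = -0.00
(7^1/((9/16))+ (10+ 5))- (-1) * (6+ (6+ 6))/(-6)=220/9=24.44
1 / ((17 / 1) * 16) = 0.00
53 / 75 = 0.71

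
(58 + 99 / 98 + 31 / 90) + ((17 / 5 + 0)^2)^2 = 53192386 / 275625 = 192.99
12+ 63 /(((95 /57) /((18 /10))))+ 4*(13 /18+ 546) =510059 /225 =2266.93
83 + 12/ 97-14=6705/ 97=69.12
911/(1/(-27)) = -24597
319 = 319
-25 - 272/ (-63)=-1303/ 63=-20.68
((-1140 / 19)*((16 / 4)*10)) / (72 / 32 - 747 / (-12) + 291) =-1600 / 237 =-6.75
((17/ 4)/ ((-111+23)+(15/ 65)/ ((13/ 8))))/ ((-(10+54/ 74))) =106301/ 23578624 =0.00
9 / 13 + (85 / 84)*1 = 1.70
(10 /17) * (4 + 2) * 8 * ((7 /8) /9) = 140 /51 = 2.75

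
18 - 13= 5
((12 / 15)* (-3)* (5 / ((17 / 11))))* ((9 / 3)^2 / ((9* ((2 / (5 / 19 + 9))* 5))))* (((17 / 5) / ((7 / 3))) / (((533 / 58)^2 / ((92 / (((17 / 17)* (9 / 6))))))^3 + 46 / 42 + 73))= -24792512633100114591744 / 181451921565601332557525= -0.14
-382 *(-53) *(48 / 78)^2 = 1295744 / 169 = 7667.12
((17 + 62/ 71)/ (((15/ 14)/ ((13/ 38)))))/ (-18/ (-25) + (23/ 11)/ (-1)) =-162855/ 39121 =-4.16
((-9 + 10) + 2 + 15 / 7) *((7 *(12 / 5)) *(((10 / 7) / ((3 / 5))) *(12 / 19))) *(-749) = -1848960 / 19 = -97313.68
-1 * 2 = -2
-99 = -99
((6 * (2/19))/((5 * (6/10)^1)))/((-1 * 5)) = -4/95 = -0.04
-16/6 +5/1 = 7/3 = 2.33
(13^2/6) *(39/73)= 2197/146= 15.05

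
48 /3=16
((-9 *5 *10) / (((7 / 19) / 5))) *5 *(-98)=2992500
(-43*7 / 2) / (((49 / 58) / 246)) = -306762 / 7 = -43823.14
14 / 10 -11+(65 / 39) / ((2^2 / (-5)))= -701 / 60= -11.68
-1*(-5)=5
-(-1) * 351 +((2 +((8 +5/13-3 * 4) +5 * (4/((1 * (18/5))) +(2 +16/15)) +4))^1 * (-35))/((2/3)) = -67927/78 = -870.86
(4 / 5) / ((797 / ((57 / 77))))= 228 / 306845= 0.00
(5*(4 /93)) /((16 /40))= 50 /93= 0.54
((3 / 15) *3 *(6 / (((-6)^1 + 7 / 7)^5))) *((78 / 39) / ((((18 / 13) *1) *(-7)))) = 26 / 109375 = 0.00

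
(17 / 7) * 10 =170 / 7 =24.29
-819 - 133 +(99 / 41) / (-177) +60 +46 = -2046507 / 2419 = -846.01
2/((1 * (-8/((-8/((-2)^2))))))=1/2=0.50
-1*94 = -94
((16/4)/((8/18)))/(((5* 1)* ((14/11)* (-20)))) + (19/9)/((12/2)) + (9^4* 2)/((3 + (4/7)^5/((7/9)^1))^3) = 29933956974536843580547/66502852323970645800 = 450.12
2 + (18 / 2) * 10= 92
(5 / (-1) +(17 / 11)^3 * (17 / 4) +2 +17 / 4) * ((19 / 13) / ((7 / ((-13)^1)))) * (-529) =226589744 / 9317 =24320.03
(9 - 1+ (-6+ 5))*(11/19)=4.05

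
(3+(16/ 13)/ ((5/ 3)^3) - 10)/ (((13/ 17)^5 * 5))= -15537495151/ 3016755625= -5.15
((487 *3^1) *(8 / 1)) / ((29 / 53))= 619464 / 29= 21360.83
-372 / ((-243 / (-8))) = -992 / 81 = -12.25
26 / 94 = 13 / 47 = 0.28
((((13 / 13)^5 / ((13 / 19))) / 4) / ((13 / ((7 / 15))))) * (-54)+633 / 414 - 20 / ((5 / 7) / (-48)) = 78409771 / 58305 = 1344.82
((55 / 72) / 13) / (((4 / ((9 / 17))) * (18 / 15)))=275 / 42432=0.01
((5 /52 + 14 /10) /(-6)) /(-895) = 389 /1396200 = 0.00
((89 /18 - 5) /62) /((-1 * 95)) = 1 /106020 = 0.00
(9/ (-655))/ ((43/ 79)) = -711/ 28165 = -0.03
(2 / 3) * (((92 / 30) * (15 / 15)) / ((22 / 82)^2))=154652 / 5445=28.40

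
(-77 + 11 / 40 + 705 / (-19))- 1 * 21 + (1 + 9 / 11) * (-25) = -1507181 / 8360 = -180.28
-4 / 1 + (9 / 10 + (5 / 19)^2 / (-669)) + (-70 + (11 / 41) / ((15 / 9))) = -1444467379 / 19803738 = -72.94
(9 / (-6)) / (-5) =3 / 10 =0.30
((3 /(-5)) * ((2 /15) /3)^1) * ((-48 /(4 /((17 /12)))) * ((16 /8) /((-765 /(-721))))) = 2884 /3375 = 0.85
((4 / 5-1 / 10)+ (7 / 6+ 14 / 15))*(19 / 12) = 133 / 30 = 4.43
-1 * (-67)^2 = -4489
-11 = -11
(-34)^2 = 1156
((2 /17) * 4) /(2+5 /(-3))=24 /17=1.41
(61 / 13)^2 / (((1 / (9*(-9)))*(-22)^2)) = -301401 / 81796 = -3.68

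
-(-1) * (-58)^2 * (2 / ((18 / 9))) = 3364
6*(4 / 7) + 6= 66 / 7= 9.43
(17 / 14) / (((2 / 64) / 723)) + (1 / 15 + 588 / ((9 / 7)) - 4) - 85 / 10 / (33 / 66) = 998554 / 35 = 28530.11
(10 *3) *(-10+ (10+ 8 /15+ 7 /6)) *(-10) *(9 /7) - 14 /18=-41359 /63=-656.49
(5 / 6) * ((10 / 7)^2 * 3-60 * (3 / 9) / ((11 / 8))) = -11350 / 1617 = -7.02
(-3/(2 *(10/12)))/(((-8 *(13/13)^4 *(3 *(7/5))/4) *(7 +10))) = 3/238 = 0.01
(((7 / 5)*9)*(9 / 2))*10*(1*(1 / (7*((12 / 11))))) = 297 / 4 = 74.25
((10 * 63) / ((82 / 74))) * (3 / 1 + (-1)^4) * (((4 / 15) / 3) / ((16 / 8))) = 4144 / 41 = 101.07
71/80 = 0.89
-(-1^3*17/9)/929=17/8361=0.00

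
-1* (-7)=7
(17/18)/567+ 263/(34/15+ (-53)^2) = 40979543/430376814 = 0.10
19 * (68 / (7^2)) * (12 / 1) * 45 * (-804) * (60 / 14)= -16828041600 / 343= -49061345.77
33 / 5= 6.60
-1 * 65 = -65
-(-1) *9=9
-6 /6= -1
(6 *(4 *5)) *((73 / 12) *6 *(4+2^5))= 157680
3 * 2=6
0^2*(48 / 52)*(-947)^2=0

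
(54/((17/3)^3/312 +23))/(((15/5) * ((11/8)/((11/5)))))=1213056/993325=1.22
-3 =-3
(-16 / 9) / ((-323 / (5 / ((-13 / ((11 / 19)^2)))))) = -9680 / 13642551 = -0.00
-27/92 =-0.29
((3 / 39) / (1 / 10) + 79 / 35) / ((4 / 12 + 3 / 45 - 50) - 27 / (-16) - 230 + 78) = -2448 / 161707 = -0.02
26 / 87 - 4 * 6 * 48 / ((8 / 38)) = -476038 / 87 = -5471.70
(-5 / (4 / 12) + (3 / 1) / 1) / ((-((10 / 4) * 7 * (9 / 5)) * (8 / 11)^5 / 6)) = 161051 / 14336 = 11.23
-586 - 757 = -1343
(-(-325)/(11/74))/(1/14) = 336700/11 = 30609.09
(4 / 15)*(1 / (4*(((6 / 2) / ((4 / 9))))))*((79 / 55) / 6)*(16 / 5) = 2528 / 334125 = 0.01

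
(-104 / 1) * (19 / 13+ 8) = -984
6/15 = 2/5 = 0.40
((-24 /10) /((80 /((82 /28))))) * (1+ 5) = -369 /700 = -0.53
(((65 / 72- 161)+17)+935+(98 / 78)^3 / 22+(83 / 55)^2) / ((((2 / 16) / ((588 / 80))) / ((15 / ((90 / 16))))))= 111738690540694 / 897199875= 124541.58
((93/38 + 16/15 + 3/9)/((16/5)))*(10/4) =3655/1216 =3.01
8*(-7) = -56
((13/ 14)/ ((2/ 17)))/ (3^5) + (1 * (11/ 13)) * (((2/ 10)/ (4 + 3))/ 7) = 111247/ 3095820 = 0.04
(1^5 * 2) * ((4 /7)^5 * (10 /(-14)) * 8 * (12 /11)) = -983040 /1294139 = -0.76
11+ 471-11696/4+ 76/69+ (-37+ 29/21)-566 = -3042.52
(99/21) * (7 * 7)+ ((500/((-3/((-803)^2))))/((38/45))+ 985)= -2418010646/19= -127263718.21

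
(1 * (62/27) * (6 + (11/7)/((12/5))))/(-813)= -0.02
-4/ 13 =-0.31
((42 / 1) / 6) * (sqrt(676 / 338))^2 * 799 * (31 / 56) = 24769 / 4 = 6192.25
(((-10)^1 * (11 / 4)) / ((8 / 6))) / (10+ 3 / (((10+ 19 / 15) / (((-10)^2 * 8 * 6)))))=-507 / 31664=-0.02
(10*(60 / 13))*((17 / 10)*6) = 6120 / 13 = 470.77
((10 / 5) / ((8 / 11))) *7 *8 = 154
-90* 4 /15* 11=-264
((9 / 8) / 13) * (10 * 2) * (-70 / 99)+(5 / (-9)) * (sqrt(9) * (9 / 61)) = -1.47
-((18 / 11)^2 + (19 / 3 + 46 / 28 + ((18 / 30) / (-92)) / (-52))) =-647557903 / 60780720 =-10.65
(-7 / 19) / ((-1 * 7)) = 1 / 19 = 0.05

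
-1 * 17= -17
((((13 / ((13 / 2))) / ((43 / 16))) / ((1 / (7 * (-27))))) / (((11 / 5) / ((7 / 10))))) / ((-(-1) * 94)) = -10584 / 22231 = -0.48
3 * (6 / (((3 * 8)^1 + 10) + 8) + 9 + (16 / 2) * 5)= 1032 / 7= 147.43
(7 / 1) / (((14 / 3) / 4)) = 6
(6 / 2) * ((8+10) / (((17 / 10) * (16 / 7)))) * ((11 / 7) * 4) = 1485 / 17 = 87.35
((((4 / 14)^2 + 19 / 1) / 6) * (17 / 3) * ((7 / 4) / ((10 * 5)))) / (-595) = -187 / 176400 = -0.00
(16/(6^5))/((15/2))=1/3645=0.00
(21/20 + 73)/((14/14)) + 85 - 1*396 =-4739/20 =-236.95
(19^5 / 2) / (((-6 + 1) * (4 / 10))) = -2476099 / 4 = -619024.75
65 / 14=4.64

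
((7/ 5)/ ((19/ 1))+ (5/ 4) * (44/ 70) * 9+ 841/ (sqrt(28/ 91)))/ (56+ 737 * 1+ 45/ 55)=104533/ 11613560+ 9251 * sqrt(13)/ 17464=1.92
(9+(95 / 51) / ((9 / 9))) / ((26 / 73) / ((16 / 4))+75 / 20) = 161768 / 57171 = 2.83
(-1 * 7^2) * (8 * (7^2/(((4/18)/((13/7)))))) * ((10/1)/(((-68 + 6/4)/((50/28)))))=819000/19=43105.26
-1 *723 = -723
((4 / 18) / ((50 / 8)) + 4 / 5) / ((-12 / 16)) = -752 / 675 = -1.11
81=81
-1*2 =-2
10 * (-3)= -30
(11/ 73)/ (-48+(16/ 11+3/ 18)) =-726/ 223453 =-0.00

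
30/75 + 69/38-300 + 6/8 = -112873/380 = -297.03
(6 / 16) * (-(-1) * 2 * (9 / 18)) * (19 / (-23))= -57 / 184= -0.31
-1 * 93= -93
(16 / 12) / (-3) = -4 / 9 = -0.44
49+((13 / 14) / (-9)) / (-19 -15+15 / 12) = 404423 / 8253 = 49.00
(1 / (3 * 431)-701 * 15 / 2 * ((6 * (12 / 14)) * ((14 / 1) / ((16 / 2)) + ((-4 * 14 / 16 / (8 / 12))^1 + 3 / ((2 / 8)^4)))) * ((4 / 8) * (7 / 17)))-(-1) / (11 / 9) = -4255790.80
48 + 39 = 87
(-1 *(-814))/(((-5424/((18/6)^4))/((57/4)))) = -626373/3616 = -173.22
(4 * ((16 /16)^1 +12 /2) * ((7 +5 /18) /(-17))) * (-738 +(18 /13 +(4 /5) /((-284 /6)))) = 122250772 /13845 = 8829.96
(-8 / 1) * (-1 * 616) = 4928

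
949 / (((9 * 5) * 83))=949 / 3735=0.25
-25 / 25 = -1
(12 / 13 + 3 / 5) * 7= 693 / 65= 10.66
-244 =-244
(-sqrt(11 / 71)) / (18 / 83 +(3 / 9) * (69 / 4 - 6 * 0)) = -332 * sqrt(781) / 140651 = -0.07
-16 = -16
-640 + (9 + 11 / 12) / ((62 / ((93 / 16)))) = -81801 / 128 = -639.07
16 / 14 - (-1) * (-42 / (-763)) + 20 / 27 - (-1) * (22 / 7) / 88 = 162695 / 82404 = 1.97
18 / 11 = 1.64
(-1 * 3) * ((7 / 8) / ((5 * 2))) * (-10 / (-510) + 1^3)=-91 / 340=-0.27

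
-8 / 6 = -4 / 3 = -1.33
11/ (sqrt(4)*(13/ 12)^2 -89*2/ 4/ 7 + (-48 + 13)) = -5544/ 19661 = -0.28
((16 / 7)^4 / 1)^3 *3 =844424930131968 / 13841287201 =61007.69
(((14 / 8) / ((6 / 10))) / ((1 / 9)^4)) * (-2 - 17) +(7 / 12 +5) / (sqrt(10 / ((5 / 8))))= -17452193 / 48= -363587.35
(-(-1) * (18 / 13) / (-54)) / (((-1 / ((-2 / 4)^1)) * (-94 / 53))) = 53 / 7332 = 0.01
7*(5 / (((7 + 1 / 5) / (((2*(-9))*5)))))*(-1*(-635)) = -555625 / 2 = -277812.50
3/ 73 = 0.04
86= 86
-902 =-902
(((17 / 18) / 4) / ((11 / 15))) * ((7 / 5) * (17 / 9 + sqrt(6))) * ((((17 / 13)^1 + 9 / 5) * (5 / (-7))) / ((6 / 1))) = -1717 * sqrt(6) / 10296-29189 / 92664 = -0.72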